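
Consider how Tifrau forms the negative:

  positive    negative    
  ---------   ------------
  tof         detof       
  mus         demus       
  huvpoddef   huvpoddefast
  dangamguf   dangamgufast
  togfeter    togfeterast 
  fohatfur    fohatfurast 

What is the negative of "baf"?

debaf

"baf" has 1 vowel. The stems with 1 vowel (tof → detof, mus → demus) add the prefix de-.
So baf → debaf.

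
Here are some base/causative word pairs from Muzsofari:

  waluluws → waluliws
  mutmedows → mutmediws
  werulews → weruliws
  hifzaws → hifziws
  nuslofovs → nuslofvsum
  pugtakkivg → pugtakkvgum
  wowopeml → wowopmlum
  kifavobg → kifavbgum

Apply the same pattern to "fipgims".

"fipgims" has second-to-last letter 'm'. The one such stem in the data (wowopeml → wowopmlum) deletes the last vowel and adds -um (as do nuslofovs, pugtakkivg), so the same rule applies.
The other pattern: stems whose second-to-last letter is 'w' change the last vowel to 'i'.
So fipgims → fipgmsum.

fipgmsum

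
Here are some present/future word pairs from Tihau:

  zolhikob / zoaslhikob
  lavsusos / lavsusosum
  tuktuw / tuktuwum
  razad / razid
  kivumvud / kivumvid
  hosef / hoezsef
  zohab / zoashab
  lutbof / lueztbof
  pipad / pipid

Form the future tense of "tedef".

zolhikob and lutbof both have last vowel 'o' yet inflect differently (zoaslhikob, lueztbof), so the last vowel is not what conditions the rule; the final letter is.
"tedef" ends in -f. The stems ending in -f (lutbof → lueztbof, hosef → hoezsef) insert -ez- after the first vowel.
The other patterns: stems ending in -b insert -as- after the first vowel; stems ending in -d change the last vowel to 'i'; stems ending in -s or -w add -um.
So tedef → teezdef.

teezdef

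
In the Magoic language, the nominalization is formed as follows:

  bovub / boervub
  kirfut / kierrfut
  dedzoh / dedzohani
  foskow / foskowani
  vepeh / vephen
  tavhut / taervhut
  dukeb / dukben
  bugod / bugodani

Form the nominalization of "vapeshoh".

vapeshohani

bovub and dukeb both end in -b yet inflect differently (boervub, dukben), so the final letter is not what conditions the rule; the last vowel is.
"vapeshoh" has last vowel 'o'. The stems whose last vowel is 'o' (foskow → foskowani, bugod → bugodani, dedzoh → dedzohani) add -ani.
So vapeshoh → vapeshohani.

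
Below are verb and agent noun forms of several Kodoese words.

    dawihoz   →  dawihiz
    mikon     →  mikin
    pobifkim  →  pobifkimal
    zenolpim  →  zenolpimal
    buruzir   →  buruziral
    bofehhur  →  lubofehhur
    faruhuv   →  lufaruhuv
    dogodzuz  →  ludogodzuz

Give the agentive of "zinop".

zinip

buruzir and bofehhur both end in -r yet inflect differently (buruziral, lubofehhur), so the final letter is not what conditions the rule; the last vowel is.
"zinop" has last vowel 'o'. The stems whose last vowel is 'o' (dawihoz → dawihiz, mikon → mikin) change the last vowel to 'i'.
So zinop → zinip.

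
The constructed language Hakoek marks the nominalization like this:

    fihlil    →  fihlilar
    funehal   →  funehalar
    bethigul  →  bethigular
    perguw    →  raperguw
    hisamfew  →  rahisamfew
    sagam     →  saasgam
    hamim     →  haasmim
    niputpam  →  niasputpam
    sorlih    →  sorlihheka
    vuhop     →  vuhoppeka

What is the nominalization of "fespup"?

"fespup" ends in -p. The one such stem in the data (vuhop → vuhoppeka) doubles the final consonant and adds -eka (as does sorlih), so the same rule applies.
The other patterns: stems ending in -l add -ar; stems ending in -w add the prefix ra-; stems ending in -m insert -as- after the first vowel.
So fespup → fespuppeka.

fespuppeka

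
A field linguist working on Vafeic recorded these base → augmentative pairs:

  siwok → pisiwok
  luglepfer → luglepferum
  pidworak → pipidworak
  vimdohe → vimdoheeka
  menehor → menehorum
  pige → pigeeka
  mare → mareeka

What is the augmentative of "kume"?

siwok and menehor both have last vowel 'o' yet inflect differently (pisiwok, menehorum), so the last vowel is not what conditions the rule; the final letter is.
"kume" ends in -e. The stems ending in -e (vimdohe → vimdoheeka, pige → pigeeka, mare → mareeka) add -eka.
So kume → kumeeka.

kumeeka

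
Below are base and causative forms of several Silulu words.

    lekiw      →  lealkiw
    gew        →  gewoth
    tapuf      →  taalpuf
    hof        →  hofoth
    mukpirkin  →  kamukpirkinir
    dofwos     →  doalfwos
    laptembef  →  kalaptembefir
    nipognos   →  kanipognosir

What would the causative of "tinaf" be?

hof and tapuf both end in -f yet inflect differently (hofoth, taalpuf), so the final letter is not what conditions the rule; the number of vowels is.
"tinaf" has 2 vowels. The stems with 2 vowels (tapuf → taalpuf, dofwos → doalfwos, lekiw → lealkiw) insert -al- after the first vowel.
The other patterns: stems with 1 vowel add -oth; stems with 3 vowels add ka- … -ir around the stem.
So tinaf → tialnaf.

tialnaf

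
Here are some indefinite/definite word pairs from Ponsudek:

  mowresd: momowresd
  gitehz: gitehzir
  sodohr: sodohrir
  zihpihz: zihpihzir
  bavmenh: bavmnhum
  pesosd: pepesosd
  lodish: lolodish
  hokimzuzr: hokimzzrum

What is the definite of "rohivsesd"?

sodohr and hokimzuzr both end in -r yet inflect differently (sodohrir, hokimzzrum), so the final letter is not what conditions the rule; the second-to-last letter is.
"rohivsesd" has second-to-last letter 's'. The stems whose second-to-last letter is 's' (lodish → lolodish, pesosd → pepesosd, mowresd → momowresd) repeat the first consonant+vowel as a prefix.
The other patterns: stems whose second-to-last letter is 'h' add -ir; stems whose second-to-last letter is 'n' or 'z' delete the last vowel and add -um.
So rohivsesd → rorohivsesd.

rorohivsesd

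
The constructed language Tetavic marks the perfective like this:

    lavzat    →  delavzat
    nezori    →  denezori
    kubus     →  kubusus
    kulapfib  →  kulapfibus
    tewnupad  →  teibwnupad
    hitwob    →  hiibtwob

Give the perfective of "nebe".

"nebe" begins with n-. The one such stem in the data (nezori → denezori) adds the prefix de-, so the same rule applies.
So nebe → denebe.

denebe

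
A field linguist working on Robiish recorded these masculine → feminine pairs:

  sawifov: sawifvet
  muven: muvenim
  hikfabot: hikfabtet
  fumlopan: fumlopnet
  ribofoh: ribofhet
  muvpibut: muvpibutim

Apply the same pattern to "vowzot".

vowztet

fumlopan and muven both end in -n yet inflect differently (fumlopnet, muvenim), so the final letter is not what conditions the rule; the last vowel is.
"vowzot" has last vowel 'o'. The stems whose last vowel is 'o' (ribofoh → ribofhet, sawifov → sawifvet, hikfabot → hikfabtet) delete the last vowel and add -et.
The other pattern: stems whose last vowel is 'e' or 'u' add -im.
So vowzot → vowztet.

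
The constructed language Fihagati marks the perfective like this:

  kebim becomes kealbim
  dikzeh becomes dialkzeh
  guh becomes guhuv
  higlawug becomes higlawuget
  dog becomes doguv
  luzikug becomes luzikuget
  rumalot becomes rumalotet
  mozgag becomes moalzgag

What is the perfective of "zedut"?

zealdut

guh and dikzeh both end in -h yet inflect differently (guhuv, dialkzeh), so the final letter is not what conditions the rule; the number of vowels is.
"zedut" has 2 vowels. The stems with 2 vowels (dikzeh → dialkzeh, mozgag → moalzgag, kebim → kealbim) insert -al- after the first vowel.
So zedut → zealdut.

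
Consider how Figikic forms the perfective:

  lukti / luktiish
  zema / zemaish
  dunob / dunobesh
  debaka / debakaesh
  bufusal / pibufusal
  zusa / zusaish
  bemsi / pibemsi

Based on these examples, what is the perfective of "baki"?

pibaki

debaka and zema both end in -a yet inflect differently (debakaesh, zemaish), so the final letter is not what conditions the rule; the first letter is.
"baki" begins with b-. The stems beginning with b- (bemsi → pibemsi, bufusal → pibufusal) add the prefix pi-.
The other patterns: stems beginning with d- add -esh; stems beginning with l- or z- add -ish.
So baki → pibaki.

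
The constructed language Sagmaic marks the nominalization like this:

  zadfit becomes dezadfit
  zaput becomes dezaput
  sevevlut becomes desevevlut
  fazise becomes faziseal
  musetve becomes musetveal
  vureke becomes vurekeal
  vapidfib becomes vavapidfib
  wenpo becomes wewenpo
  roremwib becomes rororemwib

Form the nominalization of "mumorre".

mumorreal

zadfit and vapidfib both have last vowel 'i' yet inflect differently (dezadfit, vavapidfib), so the last vowel is not what conditions the rule; the final letter is.
"mumorre" ends in -e. The stems ending in -e (fazise → faziseal, musetve → musetveal, vureke → vurekeal) add -al.
So mumorre → mumorreal.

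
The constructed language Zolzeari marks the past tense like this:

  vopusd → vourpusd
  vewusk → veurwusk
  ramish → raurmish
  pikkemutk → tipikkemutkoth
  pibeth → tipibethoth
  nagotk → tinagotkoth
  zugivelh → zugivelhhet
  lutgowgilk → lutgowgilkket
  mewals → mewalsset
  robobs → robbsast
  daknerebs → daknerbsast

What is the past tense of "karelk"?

karelkket

vewusk and pikkemutk both end in -k yet inflect differently (veurwusk, tipikkemutkoth), so the final letter is not what conditions the rule; the second-to-last letter is.
"karelk" has second-to-last letter 'l'. The stems whose second-to-last letter is 'l' (zugivelh → zugivelhhet, lutgowgilk → lutgowgilkket, mewals → mewalsset) double the final consonant and add -et.
So karelk → karelkket.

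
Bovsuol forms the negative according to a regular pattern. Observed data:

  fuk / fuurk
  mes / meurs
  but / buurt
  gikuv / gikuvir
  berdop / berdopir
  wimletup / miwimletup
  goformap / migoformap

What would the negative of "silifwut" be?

misilifwut

berdop and wimletup both end in -p yet inflect differently (berdopir, miwimletup), so the final letter is not what conditions the rule; the number of vowels is.
"silifwut" has 3 vowels. The stems with 3 vowels (wimletup → miwimletup, goformap → migoformap) add the prefix mi-.
The other patterns: stems with 1 vowel insert -ur- after the first vowel; stems with 2 vowels add -ir.
So silifwut → misilifwut.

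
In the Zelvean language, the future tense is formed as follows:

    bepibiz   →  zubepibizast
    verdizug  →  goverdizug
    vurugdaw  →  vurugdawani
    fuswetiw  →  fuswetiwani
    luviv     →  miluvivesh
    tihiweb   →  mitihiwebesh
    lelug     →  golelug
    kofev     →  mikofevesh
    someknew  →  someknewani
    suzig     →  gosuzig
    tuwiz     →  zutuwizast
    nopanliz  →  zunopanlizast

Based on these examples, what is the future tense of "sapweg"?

gosapweg

fuswetiw and suzig both have last vowel 'i' yet inflect differently (fuswetiwani, gosuzig), so the last vowel is not what conditions the rule; the final letter is.
"sapweg" ends in -g. The stems ending in -g (verdizug → goverdizug, suzig → gosuzig, lelug → golelug) add the prefix go-.
So sapweg → gosapweg.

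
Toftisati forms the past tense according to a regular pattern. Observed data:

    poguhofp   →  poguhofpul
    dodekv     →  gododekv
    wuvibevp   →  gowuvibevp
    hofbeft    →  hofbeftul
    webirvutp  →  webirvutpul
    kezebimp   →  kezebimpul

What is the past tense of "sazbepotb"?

wuvibevp and poguhofp both end in -p yet inflect differently (gowuvibevp, poguhofpul), so the final letter is not what conditions the rule; the second-to-last letter is.
"sazbepotb" has second-to-last letter 't'. The one such stem in the data (webirvutp → webirvutpul) adds -ul, so the same rule applies.
The other pattern: stems whose second-to-last letter is 'k' or 'v' add the prefix go-.
So sazbepotb → sazbepotbul.

sazbepotbul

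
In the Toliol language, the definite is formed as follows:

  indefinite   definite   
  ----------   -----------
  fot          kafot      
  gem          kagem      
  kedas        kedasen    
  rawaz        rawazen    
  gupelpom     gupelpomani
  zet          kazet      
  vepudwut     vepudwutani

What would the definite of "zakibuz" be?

zakibuzani

"zakibuz" has 3 vowels. The stems with 3 vowels (gupelpom → gupelpomani, vepudwut → vepudwutani) add -ani.
So zakibuz → zakibuzani.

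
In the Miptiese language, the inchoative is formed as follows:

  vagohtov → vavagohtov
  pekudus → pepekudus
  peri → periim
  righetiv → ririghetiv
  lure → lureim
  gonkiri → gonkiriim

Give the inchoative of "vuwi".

righetiv and peri both have last vowel 'i' yet inflect differently (ririghetiv, periim), so the last vowel is not what conditions the rule; whether the stem ends in a vowel or a consonant is.
"vuwi" ends in a vowel. The stems ending in a vowel (peri → periim, gonkiri → gonkiriim, lure → lureim) add -im.
The other pattern: stems ending in a consonant repeat the first consonant+vowel as a prefix.
So vuwi → vuwiim.

vuwiim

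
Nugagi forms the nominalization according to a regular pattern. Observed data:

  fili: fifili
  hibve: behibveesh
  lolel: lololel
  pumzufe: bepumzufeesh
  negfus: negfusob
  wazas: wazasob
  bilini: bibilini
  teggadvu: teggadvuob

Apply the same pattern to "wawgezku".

hibve and lolel both have last vowel 'e' yet inflect differently (behibveesh, lololel), so the last vowel is not what conditions the rule; the final letter is.
"wawgezku" ends in -u. The one such stem in the data (teggadvu → teggadvuob) adds -ob, so the same rule applies.
The other patterns: stems ending in -e add be- … -esh around the stem; stems ending in -i or -l repeat the first consonant+vowel as a prefix.
So wawgezku → wawgezkuob.

wawgezkuob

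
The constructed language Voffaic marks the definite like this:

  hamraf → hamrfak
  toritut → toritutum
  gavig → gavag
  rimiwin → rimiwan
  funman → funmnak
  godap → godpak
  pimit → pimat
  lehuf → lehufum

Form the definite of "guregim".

guregam

"guregim" has last vowel 'i'. The stems whose last vowel is 'i' (rimiwin → rimiwan, gavig → gavag, pimit → pimat) change the last vowel to 'a'.
The other patterns: stems whose last vowel is 'a' delete the last vowel and add -ak; stems whose last vowel is 'u' add -um.
So guregim → guregam.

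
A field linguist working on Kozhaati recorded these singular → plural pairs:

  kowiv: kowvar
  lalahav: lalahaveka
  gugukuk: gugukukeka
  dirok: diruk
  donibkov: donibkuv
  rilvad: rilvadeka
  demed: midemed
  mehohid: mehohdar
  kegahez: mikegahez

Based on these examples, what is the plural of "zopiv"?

kowiv and donibkov both end in -v yet inflect differently (kowvar, donibkuv), so the final letter is not what conditions the rule; the last vowel is.
"zopiv" has last vowel 'i'. The stems whose last vowel is 'i' (mehohid → mehohdar, kowiv → kowvar) delete the last vowel and add -ar.
So zopiv → zopvar.

zopvar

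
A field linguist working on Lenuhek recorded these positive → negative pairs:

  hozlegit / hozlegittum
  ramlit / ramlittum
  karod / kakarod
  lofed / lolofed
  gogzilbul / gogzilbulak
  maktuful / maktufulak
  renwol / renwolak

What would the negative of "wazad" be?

karod and renwol both have last vowel 'o' yet inflect differently (kakarod, renwolak), so the last vowel is not what conditions the rule; the final letter is.
"wazad" ends in -d. The stems ending in -d (karod → kakarod, lofed → lolofed) repeat the first consonant+vowel as a prefix.
The other patterns: stems ending in -t double the final consonant and add -um; stems ending in -l add -ak.
So wazad → wawazad.

wawazad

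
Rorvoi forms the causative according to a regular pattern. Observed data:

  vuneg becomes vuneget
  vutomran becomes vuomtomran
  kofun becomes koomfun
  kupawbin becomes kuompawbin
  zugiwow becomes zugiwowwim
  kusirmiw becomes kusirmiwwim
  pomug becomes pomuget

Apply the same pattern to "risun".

"risun" ends in -n. The stems ending in -n (vutomran → vuomtomran, kupawbin → kuompawbin, kofun → koomfun) insert -om- after the first vowel.
So risun → riomsun.

riomsun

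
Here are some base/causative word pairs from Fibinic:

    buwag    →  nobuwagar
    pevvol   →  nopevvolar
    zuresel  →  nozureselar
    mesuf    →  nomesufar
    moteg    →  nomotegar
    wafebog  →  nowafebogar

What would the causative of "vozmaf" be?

Every pair shown (buwag → nobuwagar, pevvol → nopevvolar, zuresel → nozureselar, …) follows the same rule: add no- … -ar around the stem.
So vozmaf → novozmafar.

novozmafar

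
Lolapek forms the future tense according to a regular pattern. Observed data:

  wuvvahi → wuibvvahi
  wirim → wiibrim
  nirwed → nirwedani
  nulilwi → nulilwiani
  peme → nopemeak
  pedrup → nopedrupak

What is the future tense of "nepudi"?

nepudiani

"nepudi" begins with n-. The stems beginning with n- (nirwed → nirwedani, nulilwi → nulilwiani) add -ani.
The other patterns: stems beginning with p- add no- … -ak around the stem; stems beginning with w- insert -ib- after the first vowel.
So nepudi → nepudiani.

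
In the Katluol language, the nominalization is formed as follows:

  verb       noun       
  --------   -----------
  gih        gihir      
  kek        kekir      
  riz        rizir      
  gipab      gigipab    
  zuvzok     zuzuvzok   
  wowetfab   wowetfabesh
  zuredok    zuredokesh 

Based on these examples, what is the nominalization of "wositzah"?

kek and zuvzok both end in -k yet inflect differently (kekir, zuzuvzok), so the final letter is not what conditions the rule; the number of vowels is.
"wositzah" has 3 vowels. The stems with 3 vowels (wowetfab → wowetfabesh, zuredok → zuredokesh) add -esh.
The other patterns: stems with 1 vowel add -ir; stems with 2 vowels repeat the first consonant+vowel as a prefix.
So wositzah → wositzahesh.

wositzahesh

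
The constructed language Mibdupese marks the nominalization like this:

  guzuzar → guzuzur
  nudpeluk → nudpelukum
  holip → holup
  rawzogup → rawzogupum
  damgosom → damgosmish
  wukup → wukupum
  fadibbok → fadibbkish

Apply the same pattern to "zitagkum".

zitagkumum

rawzogup and holip both end in -p yet inflect differently (rawzogupum, holup), so the final letter is not what conditions the rule; the last vowel is.
"zitagkum" has last vowel 'u'. The stems whose last vowel is 'u' (rawzogup → rawzogupum, wukup → wukupum, nudpeluk → nudpelukum) add -um.
So zitagkum → zitagkumum.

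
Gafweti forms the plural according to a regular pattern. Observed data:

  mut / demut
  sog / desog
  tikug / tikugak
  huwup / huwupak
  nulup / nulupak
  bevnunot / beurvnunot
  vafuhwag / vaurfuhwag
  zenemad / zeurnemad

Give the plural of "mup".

sog and tikug both end in -g yet inflect differently (desog, tikugak), so the final letter is not what conditions the rule; the number of vowels is.
"mup" has 1 vowel. The stems with 1 vowel (mut → demut, sog → desog) add the prefix de-.
The other patterns: stems with 2 vowels add -ak; stems with 3 vowels insert -ur- after the first vowel.
So mup → demup.

demup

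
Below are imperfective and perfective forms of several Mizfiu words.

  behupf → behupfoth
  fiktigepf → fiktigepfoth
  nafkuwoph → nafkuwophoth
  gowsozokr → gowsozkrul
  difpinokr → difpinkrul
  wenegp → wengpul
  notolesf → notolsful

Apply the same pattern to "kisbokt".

"kisbokt" has second-to-last letter 'k'. The stems whose second-to-last letter is 'k' (gowsozokr → gowsozkrul, difpinokr → difpinkrul) delete the last vowel and add -ul.
The other pattern: stems whose second-to-last letter is 'p' add -oth.
So kisbokt → kisbktul.

kisbktul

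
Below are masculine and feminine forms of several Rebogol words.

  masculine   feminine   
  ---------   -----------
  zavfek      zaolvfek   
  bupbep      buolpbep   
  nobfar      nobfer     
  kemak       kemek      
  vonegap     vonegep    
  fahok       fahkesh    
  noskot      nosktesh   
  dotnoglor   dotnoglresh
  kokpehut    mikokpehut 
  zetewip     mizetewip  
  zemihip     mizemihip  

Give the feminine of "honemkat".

honemket

zavfek and kemak both end in -k yet inflect differently (zaolvfek, kemek), so the final letter is not what conditions the rule; the last vowel is.
"honemkat" has last vowel 'a'. The stems whose last vowel is 'a' (nobfar → nobfer, kemak → kemek, vonegap → vonegep) change the last vowel to 'e'.
The other patterns: stems whose last vowel is 'e' insert -ol- after the first vowel; stems whose last vowel is 'o' delete the last vowel and add -esh; stems whose last vowel is 'i' or 'u' add the prefix mi-.
So honemkat → honemket.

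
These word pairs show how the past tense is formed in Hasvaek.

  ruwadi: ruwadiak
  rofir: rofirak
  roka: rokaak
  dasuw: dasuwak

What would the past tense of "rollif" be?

Every pair shown (ruwadi → ruwadiak, rofir → rofirak, roka → rokaak, …) follows the same rule: add -ak.
So rollif → rollifak.

rollifak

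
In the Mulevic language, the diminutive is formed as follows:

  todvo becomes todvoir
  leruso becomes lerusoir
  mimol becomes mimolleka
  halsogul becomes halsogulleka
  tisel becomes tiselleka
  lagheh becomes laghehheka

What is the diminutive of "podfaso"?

leruso and mimol both have last vowel 'o' yet inflect differently (lerusoir, mimolleka), so the last vowel is not what conditions the rule; the final letter is.
"podfaso" ends in -o. The stems ending in -o (leruso → lerusoir, todvo → todvoir) add -ir.
So podfaso → podfasoir.

podfasoir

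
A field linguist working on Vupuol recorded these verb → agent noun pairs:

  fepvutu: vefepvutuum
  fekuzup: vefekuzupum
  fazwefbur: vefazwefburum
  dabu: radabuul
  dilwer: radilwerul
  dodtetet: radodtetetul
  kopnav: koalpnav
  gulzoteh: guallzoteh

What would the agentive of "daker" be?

radakerul

fepvutu and dabu both end in -u yet inflect differently (vefepvutuum, radabuul), so the final letter is not what conditions the rule; the first letter is.
"daker" begins with d-. The stems beginning with d- (dabu → radabuul, dilwer → radilwerul, dodtetet → radodtetetul) add ra- … -ul around the stem.
The other patterns: stems beginning with f- add ve- … -um around the stem; stems beginning with g- or k- insert -al- after the first vowel.
So daker → radakerul.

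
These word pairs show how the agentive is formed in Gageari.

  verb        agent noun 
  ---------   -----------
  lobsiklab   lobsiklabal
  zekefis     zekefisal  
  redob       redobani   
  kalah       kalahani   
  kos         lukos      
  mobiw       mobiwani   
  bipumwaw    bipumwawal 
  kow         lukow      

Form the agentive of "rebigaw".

kow and mobiw both end in -w yet inflect differently (lukow, mobiwani), so the final letter is not what conditions the rule; the number of vowels is.
"rebigaw" has 3 vowels. The stems with 3 vowels (zekefis → zekefisal, lobsiklab → lobsiklabal, bipumwaw → bipumwawal) add -al.
So rebigaw → rebigawal.

rebigawal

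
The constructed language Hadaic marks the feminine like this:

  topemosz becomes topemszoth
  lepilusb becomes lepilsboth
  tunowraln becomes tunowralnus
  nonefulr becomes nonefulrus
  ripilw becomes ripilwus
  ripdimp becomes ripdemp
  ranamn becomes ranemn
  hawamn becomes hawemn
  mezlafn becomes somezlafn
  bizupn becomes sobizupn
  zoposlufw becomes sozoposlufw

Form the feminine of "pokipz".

sopokipz

"pokipz" has second-to-last letter 'p'. The one such stem in the data (bizupn → sobizupn) adds the prefix so-, so the same rule applies.
So pokipz → sopokipz.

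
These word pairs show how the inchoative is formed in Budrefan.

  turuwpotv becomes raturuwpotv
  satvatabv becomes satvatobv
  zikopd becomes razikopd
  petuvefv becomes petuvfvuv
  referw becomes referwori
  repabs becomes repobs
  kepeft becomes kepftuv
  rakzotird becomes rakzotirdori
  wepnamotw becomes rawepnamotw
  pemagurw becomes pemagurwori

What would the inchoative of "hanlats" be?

satvatabv and petuvefv both end in -v yet inflect differently (satvatobv, petuvfvuv), so the final letter is not what conditions the rule; the second-to-last letter is.
"hanlats" has second-to-last letter 't'. The stems whose second-to-last letter is 't' (turuwpotv → raturuwpotv, wepnamotw → rawepnamotw) add the prefix ra-.
The other patterns: stems whose second-to-last letter is 'b' change the last vowel to 'o'; stems whose second-to-last letter is 'f' delete the last vowel and add -uv; stems whose second-to-last letter is 'r' add -ori.
So hanlats → rahanlats.

rahanlats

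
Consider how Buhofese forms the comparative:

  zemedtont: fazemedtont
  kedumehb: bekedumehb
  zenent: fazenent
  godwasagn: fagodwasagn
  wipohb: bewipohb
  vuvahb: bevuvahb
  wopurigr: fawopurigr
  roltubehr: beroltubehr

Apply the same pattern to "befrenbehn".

bebefrenbehn

roltubehr and wopurigr both end in -r yet inflect differently (beroltubehr, fawopurigr), so the final letter is not what conditions the rule; the second-to-last letter is.
"befrenbehn" has second-to-last letter 'h'. The stems whose second-to-last letter is 'h' (kedumehb → bekedumehb, wipohb → bewipohb, roltubehr → beroltubehr) add the prefix be-.
The other pattern: stems whose second-to-last letter is 'g' or 'n' add the prefix fa-.
So befrenbehn → bebefrenbehn.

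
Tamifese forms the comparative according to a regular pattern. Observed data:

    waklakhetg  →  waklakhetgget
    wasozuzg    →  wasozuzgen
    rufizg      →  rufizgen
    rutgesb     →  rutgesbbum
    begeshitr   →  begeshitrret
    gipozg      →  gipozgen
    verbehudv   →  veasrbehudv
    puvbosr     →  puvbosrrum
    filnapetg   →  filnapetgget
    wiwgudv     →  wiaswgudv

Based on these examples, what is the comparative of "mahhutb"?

rufizg and waklakhetg both end in -g yet inflect differently (rufizgen, waklakhetgget), so the final letter is not what conditions the rule; the second-to-last letter is.
"mahhutb" has second-to-last letter 't'. The stems whose second-to-last letter is 't' (waklakhetg → waklakhetgget, filnapetg → filnapetgget, begeshitr → begeshitrret) double the final consonant and add -et.
So mahhutb → mahhutbbet.

mahhutbbet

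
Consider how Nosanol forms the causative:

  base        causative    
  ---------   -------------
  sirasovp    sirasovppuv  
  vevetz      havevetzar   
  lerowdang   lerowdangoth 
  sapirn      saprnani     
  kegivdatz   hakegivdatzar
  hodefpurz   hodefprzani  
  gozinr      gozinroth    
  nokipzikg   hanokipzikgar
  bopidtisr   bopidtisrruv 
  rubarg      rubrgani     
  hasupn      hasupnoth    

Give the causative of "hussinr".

hodefpurz and vevetz both end in -z yet inflect differently (hodefprzani, havevetzar), so the final letter is not what conditions the rule; the second-to-last letter is.
"hussinr" has second-to-last letter 'n'. The stems whose second-to-last letter is 'n' (lerowdang → lerowdangoth, gozinr → gozinroth) add -oth.
The other patterns: stems whose second-to-last letter is 's' or 'v' double the final consonant and add -uv; stems whose second-to-last letter is 'r' delete the last vowel and add -ani; stems whose second-to-last letter is 'k' or 't' add ha- … -ar around the stem.
So hussinr → hussinroth.

hussinroth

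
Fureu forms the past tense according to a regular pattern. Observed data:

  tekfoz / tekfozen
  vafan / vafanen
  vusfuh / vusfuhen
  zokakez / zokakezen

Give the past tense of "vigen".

Every pair shown (tekfoz → tekfozen, vafan → vafanen, vusfuh → vusfuhen, …) follows the same rule: add -en.
So vigen → vigenen.

vigenen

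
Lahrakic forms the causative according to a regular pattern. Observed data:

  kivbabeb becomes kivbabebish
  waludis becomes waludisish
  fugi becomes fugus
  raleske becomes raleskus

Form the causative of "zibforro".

zibforrus

kivbabeb and raleske both have last vowel 'e' yet inflect differently (kivbabebish, raleskus), so the last vowel is not what conditions the rule; whether the stem ends in a vowel or a consonant is.
"zibforro" ends in a vowel. The stems ending in a vowel (raleske → raleskus, fugi → fugus) drop the final letter and add -us.
The other pattern: stems ending in a consonant add -ish.
So zibforro → zibforrus.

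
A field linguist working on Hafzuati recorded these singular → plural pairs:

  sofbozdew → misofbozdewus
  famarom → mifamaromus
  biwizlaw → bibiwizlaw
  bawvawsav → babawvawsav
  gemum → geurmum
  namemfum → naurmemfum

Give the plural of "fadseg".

sofbozdew and biwizlaw both end in -w yet inflect differently (misofbozdewus, bibiwizlaw), so the final letter is not what conditions the rule; the last vowel is.
"fadseg" has last vowel 'e'. The one such stem in the data (sofbozdew → misofbozdewus) adds mi- … -us around the stem, so the same rule applies.
The other patterns: stems whose last vowel is 'a' repeat the first consonant+vowel as a prefix; stems whose last vowel is 'u' insert -ur- after the first vowel.
So fadseg → mifadsegus.

mifadsegus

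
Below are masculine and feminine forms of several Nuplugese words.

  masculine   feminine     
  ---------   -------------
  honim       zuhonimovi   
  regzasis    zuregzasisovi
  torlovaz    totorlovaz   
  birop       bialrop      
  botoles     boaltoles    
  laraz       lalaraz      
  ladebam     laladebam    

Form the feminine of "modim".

botoles and regzasis both end in -s yet inflect differently (boaltoles, zuregzasisovi), so the final letter is not what conditions the rule; the last vowel is.
"modim" has last vowel 'i'. The stems whose last vowel is 'i' (regzasis → zuregzasisovi, honim → zuhonimovi) add zu- … -ovi around the stem.
So modim → zumodimovi.

zumodimovi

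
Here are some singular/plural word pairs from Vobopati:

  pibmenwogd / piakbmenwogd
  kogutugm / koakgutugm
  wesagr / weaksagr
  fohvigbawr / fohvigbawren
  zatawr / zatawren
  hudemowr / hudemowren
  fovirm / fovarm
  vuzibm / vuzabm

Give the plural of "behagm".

beakhagm

"behagm" has second-to-last letter 'g'. The stems whose second-to-last letter is 'g' (pibmenwogd → piakbmenwogd, kogutugm → koakgutugm, wesagr → weaksagr) insert -ak- after the first vowel.
The other patterns: stems whose second-to-last letter is 'w' add -en; stems whose second-to-last letter is 'b' or 'r' change the last vowel to 'a'.
So behagm → beakhagm.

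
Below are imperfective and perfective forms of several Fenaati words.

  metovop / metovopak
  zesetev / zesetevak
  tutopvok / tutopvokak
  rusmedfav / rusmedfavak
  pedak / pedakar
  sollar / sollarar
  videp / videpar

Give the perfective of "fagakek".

fagakekak

tutopvok and pedak both end in -k yet inflect differently (tutopvokak, pedakar), so the final letter is not what conditions the rule; the number of vowels is.
"fagakek" has 3 vowels. The stems with 3 vowels (metovop → metovopak, zesetev → zesetevak, tutopvok → tutopvokak) add -ak.
So fagakek → fagakekak.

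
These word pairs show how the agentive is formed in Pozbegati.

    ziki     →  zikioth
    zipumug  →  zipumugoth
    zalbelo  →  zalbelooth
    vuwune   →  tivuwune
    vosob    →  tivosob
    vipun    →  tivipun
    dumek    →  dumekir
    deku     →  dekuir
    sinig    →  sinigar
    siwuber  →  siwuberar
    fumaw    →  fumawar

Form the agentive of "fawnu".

zipumug and sinig both end in -g yet inflect differently (zipumugoth, sinigar), so the final letter is not what conditions the rule; the first letter is.
"fawnu" begins with f-. The one such stem in the data (fumaw → fumawar) adds -ar, so the same rule applies.
So fawnu → fawnuar.

fawnuar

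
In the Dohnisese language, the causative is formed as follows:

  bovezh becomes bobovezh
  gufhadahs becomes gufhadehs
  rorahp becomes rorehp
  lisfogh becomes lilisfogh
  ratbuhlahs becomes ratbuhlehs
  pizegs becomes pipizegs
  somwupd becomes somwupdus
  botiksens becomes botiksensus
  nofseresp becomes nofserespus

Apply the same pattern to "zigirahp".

pizegs and gufhadahs both end in -s yet inflect differently (pipizegs, gufhadehs), so the final letter is not what conditions the rule; the second-to-last letter is.
"zigirahp" has second-to-last letter 'h'. The stems whose second-to-last letter is 'h' (gufhadahs → gufhadehs, ratbuhlahs → ratbuhlehs, rorahp → rorehp) change the last vowel to 'e'.
The other patterns: stems whose second-to-last letter is 'g' or 'z' repeat the first consonant+vowel as a prefix; stems whose second-to-last letter is 'n', 'p' or 's' add -us.
So zigirahp → zigirehp.

zigirehp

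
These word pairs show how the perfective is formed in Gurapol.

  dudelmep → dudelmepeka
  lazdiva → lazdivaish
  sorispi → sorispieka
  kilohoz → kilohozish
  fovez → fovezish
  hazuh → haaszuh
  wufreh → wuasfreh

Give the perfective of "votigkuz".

fovez and wufreh both have last vowel 'e' yet inflect differently (fovezish, wuasfreh), so the last vowel is not what conditions the rule; the final letter is.
"votigkuz" ends in -z. The stems ending in -z (kilohoz → kilohozish, fovez → fovezish) add -ish.
The other patterns: stems ending in -h insert -as- after the first vowel; stems ending in -i or -p add -eka.
So votigkuz → votigkuzish.

votigkuzish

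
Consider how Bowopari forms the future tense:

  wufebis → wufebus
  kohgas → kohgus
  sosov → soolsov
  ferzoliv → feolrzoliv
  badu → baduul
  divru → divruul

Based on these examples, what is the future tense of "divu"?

"divu" ends in -u. The stems ending in -u (badu → baduul, divru → divruul) add -ul.
So divu → divuul.

divuul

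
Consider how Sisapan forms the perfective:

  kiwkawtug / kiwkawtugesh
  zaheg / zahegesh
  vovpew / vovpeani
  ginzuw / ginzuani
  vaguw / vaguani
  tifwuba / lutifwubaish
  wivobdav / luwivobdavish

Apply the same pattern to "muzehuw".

"muzehuw" ends in -w. The stems ending in -w (vovpew → vovpeani, ginzuw → ginzuani, vaguw → vaguani) drop the final letter and add -ani.
So muzehuw → muzehuani.

muzehuani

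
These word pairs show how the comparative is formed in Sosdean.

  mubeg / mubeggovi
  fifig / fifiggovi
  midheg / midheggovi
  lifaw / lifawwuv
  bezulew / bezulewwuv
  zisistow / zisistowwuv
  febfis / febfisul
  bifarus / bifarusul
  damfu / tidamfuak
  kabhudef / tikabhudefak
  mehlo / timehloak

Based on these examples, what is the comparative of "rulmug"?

rulmuggovi

mubeg and bezulew both have last vowel 'e' yet inflect differently (mubeggovi, bezulewwuv), so the last vowel is not what conditions the rule; the final letter is.
"rulmug" ends in -g. The stems ending in -g (mubeg → mubeggovi, fifig → fifiggovi, midheg → midheggovi) double the final consonant and add -ovi.
So rulmug → rulmuggovi.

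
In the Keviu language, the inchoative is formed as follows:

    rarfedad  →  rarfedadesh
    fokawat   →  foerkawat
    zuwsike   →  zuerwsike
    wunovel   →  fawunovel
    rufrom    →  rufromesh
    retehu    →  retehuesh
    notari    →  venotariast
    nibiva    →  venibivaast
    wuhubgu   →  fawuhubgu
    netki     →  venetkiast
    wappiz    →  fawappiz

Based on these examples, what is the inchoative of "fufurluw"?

wuhubgu and retehu both end in -u yet inflect differently (fawuhubgu, retehuesh), so the final letter is not what conditions the rule; the first letter is.
"fufurluw" begins with f-. The one such stem in the data (fokawat → foerkawat) inserts -er- after the first vowel (as does zuwsike), so the same rule applies.
The other patterns: stems beginning with n- add ve- … -ast around the stem; stems beginning with w- add the prefix fa-; stems beginning with r- add -esh.
So fufurluw → fuerfurluw.

fuerfurluw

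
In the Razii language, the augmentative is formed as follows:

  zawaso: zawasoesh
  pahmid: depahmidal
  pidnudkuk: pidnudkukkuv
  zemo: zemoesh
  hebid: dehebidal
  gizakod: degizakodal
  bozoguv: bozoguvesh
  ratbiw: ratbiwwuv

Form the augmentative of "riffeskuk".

riffeskukkuv

ratbiw and hebid both have last vowel 'i' yet inflect differently (ratbiwwuv, dehebidal), so the last vowel is not what conditions the rule; the final letter is.
"riffeskuk" ends in -k. The one such stem in the data (pidnudkuk → pidnudkukkuv) doubles the final consonant and adds -uv (as does ratbiw), so the same rule applies.
So riffeskuk → riffeskukkuv.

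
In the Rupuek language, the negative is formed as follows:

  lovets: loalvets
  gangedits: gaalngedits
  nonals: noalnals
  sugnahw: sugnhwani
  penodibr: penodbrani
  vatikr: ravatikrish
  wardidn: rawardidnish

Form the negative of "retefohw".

"retefohw" has second-to-last letter 'h'. The one such stem in the data (sugnahw → sugnhwani) deletes the last vowel and adds -ani (as does penodibr), so the same rule applies.
The other patterns: stems whose second-to-last letter is 'l' or 't' insert -al- after the first vowel; stems whose second-to-last letter is 'd' or 'k' add ra- … -ish around the stem.
So retefohw → retefhwani.

retefhwani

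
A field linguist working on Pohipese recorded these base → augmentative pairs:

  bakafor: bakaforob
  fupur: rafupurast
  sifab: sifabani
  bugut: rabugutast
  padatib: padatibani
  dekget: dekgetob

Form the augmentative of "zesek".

bugut and dekget both end in -t yet inflect differently (rabugutast, dekgetob), so the final letter is not what conditions the rule; the last vowel is.
"zesek" has last vowel 'e'. The one such stem in the data (dekget → dekgetob) adds -ob, so the same rule applies.
So zesek → zesekob.

zesekob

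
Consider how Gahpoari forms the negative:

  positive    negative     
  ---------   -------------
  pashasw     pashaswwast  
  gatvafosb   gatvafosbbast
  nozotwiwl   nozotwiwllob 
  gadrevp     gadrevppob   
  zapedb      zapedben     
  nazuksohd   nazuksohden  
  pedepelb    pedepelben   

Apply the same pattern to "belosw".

gatvafosb and zapedb both end in -b yet inflect differently (gatvafosbbast, zapedben), so the final letter is not what conditions the rule; the second-to-last letter is.
"belosw" has second-to-last letter 's'. The stems whose second-to-last letter is 's' (pashasw → pashaswwast, gatvafosb → gatvafosbbast) double the final consonant and add -ast.
The other patterns: stems whose second-to-last letter is 'v' or 'w' double the final consonant and add -ob; stems whose second-to-last letter is 'd', 'h' or 'l' add -en.
So belosw → beloswwast.

beloswwast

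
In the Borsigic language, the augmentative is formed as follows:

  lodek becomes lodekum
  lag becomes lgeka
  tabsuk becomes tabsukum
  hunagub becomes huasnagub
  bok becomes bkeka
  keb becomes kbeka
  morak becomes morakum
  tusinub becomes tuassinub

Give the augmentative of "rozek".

"rozek" has 2 vowels. The stems with 2 vowels (morak → morakum, tabsuk → tabsukum, lodek → lodekum) add -um.
So rozek → rozekum.

rozekum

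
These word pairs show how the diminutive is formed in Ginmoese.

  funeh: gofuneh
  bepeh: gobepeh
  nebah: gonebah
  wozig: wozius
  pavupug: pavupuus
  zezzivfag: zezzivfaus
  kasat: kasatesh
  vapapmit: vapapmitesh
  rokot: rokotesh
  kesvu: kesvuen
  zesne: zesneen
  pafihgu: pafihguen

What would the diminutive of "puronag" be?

"puronag" ends in -g. The stems ending in -g (wozig → wozius, pavupug → pavupuus, zezzivfag → zezzivfaus) drop the final letter and add -us.
So puronag → puronaus.

puronaus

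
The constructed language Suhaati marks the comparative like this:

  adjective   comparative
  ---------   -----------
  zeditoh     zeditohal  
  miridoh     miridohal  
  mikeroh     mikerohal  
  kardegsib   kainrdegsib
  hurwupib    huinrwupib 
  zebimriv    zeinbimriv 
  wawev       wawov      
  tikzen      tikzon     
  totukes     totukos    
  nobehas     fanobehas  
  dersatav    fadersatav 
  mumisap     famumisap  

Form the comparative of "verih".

veinrih

zebimriv and wawev both end in -v yet inflect differently (zeinbimriv, wawov), so the final letter is not what conditions the rule; the last vowel is.
"verih" has last vowel 'i'. The stems whose last vowel is 'i' (kardegsib → kainrdegsib, hurwupib → huinrwupib, zebimriv → zeinbimriv) insert -in- after the first vowel.
So verih → veinrih.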